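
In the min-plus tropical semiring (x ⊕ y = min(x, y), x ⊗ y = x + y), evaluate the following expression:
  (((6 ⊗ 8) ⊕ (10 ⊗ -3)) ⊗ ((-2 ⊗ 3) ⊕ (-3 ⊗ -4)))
(((6 ⊗ 8) ⊕ (10 ⊗ -3)) ⊗ ((-2 ⊗ 3) ⊕ (-3 ⊗ -4))) = 0

Expand innermost to outermost. Recall ⊕ takes the minimum of its arguments and ⊗ takes their sum. Working out the expression (((6 ⊗ 8) ⊕ (10 ⊗ -3)) ⊗ ((-2 ⊗ 3) ⊕ (-3 ⊗ -4))) gives 0.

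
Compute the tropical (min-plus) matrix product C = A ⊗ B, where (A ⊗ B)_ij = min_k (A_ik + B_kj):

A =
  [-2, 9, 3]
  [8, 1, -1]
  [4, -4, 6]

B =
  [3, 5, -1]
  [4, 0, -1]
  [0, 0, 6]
A ⊗ B =
  [1, 3, -3]
  [-1, -1, 0]
  [0, -4, -5]

Apply the min-plus product entry-by-entry:
  C[0][0] = min over k of (A[0][0] + B[0][0] = -2 + 3 = 1, A[0][1] + B[1][0] = 9 + 4 = 13, A[0][2] + B[2][0] = 3 + 0 = 3) = 1 (attained at k = 0)
  C[0][1] = min over k of (A[0][0] + B[0][1] = -2 + 5 = 3, A[0][1] + B[1][1] = 9 + 0 = 9, A[0][2] + B[2][1] = 3 + 0 = 3) = 3 (attained at k = 0)
  C[0][2] = min over k of (A[0][0] + B[0][2] = -2 + -1 = -3, A[0][1] + B[1][2] = 9 + -1 = 8, A[0][2] + B[2][2] = 3 + 6 = 9) = -3 (attained at k = 0)
  C[1][0] = min over k of (A[1][0] + B[0][0] = 8 + 3 = 11, A[1][1] + B[1][0] = 1 + 4 = 5, A[1][2] + B[2][0] = -1 + 0 = -1) = -1 (attained at k = 2)
  C[1][1] = min over k of (A[1][0] + B[0][1] = 8 + 5 = 13, A[1][1] + B[1][1] = 1 + 0 = 1, A[1][2] + B[2][1] = -1 + 0 = -1) = -1 (attained at k = 2)
  C[1][2] = min over k of (A[1][0] + B[0][2] = 8 + -1 = 7, A[1][1] + B[1][2] = 1 + -1 = 0, A[1][2] + B[2][2] = -1 + 6 = 5) = 0 (attained at k = 1)
  C[2][0] = min over k of (A[2][0] + B[0][0] = 4 + 3 = 7, A[2][1] + B[1][0] = -4 + 4 = 0, A[2][2] + B[2][0] = 6 + 0 = 6) = 0 (attained at k = 1)
  C[2][1] = min over k of (A[2][0] + B[0][1] = 4 + 5 = 9, A[2][1] + B[1][1] = -4 + 0 = -4, A[2][2] + B[2][1] = 6 + 0 = 6) = -4 (attained at k = 1)
  C[2][2] = min over k of (A[2][0] + B[0][2] = 4 + -1 = 3, A[2][1] + B[1][2] = -4 + -1 = -5, A[2][2] + B[2][2] = 6 + 6 = 12) = -5 (attained at k = 1)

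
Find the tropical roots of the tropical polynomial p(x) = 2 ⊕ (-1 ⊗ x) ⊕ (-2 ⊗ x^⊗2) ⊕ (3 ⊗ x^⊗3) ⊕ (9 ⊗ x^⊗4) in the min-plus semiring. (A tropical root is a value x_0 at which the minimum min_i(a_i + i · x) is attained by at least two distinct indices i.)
Roots: {-6, -5, 1, 3}

Each tropical root is a break point of the lower envelope of the lines y = a_i + i · x (there are 5 lines, with slopes 0, 1, ..., 4). Only the lines that attain the minimum somewhere contribute to roots; other lines are dominated. Here the surviving (envelope) indices are i = 4, i = 3, i = 2, i = 1, i = 0.
Intersections between consecutive envelope lines give the roots: for adjacent envelope indices i < j the intersection is x = (a_i − a_j) / (j − i). Reading off the sorted break points: {-6, -5, 1, 3}.
Verification: at each break x_0, at least two indices attain the minimum of min_i(a_i + i · x_0).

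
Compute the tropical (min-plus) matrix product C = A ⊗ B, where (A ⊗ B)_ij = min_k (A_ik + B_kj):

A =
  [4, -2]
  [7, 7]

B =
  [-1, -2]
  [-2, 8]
A ⊗ B =
  [-4, 2]
  [5, 5]

Apply the min-plus product entry-by-entry:
  C[0][0] = min over k of (A[0][0] + B[0][0] = 4 + -1 = 3, A[0][1] + B[1][0] = -2 + -2 = -4) = -4 (attained at k = 1)
  C[0][1] = min over k of (A[0][0] + B[0][1] = 4 + -2 = 2, A[0][1] + B[1][1] = -2 + 8 = 6) = 2 (attained at k = 0)
  C[1][0] = min over k of (A[1][0] + B[0][0] = 7 + -1 = 6, A[1][1] + B[1][0] = 7 + -2 = 5) = 5 (attained at k = 1)
  C[1][1] = min over k of (A[1][0] + B[0][1] = 7 + -2 = 5, A[1][1] + B[1][1] = 7 + 8 = 15) = 5 (attained at k = 0)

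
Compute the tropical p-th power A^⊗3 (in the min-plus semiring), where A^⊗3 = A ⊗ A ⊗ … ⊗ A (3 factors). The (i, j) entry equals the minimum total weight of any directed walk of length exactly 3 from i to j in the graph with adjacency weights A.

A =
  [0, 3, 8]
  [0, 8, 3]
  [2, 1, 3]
A^⊗3 =
  [0, 3, 6]
  [0, 3, 6]
  [1, 4, 7]

Each entry (A^⊗3)_ij equals the minimum over all length-3 walks i = v_0 → v_1 → … → v_3 = j of Σ_t A[v_t][v_{t+1}]. For example, for (i, j) = (0, 2) we minimise over 9 possible intermediate vertex sequences; the minimum is 6, attained along the walk 0 → 0 → 1 → 2.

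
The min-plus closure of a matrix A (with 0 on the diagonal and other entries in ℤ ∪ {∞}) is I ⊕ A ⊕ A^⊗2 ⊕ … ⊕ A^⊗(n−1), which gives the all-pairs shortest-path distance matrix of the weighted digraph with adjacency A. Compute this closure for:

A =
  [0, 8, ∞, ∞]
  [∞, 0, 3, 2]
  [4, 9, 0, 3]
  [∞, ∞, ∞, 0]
Closure =
  [0, 8, 11, 10]
  [7, 0, 3, 2]
  [4, 9, 0, 3]
  [∞, ∞, ∞, 0]

This is the Floyd-Warshall all-pairs shortest-path computation. For each intermediate vertex k = 0, 1, …, 3, update dist[i][j] ← min(dist[i][j], dist[i][k] + dist[k][j]). The final matrix gives, for each (i, j), the minimum total weight of any directed path from i to j (possibly empty when i = j).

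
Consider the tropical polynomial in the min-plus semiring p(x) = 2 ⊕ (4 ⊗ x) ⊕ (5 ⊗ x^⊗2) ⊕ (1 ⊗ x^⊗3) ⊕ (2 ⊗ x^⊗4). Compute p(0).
p(0) = 1

A tropical monomial a ⊗ x^⊗i evaluates to a + i · x. Evaluating each term at x = 0:
  Term 0 contributes 2 + 0 · 0 = 2
  Term 1 contributes 4 + 1 · 0 = 4
  Term 2 contributes 5 + 2 · 0 = 5
  Term 3 contributes 1 + 3 · 0 = 1
  Term 4 contributes 2 + 4 · 0 = 2
p(0) = ⊕ of these = min[2, 4, 5, 1, 2] = 1.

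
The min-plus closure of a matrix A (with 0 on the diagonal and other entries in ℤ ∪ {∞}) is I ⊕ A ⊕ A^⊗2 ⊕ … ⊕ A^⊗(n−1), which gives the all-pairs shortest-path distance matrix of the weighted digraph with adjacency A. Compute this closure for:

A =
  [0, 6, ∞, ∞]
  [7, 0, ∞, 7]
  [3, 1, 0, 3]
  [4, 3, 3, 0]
Closure =
  [0, 6, 16, 13]
  [7, 0, 10, 7]
  [3, 1, 0, 3]
  [4, 3, 3, 0]

This is the Floyd-Warshall all-pairs shortest-path computation. For each intermediate vertex k = 0, 1, …, 3, update dist[i][j] ← min(dist[i][j], dist[i][k] + dist[k][j]). The final matrix gives, for each (i, j), the minimum total weight of any directed path from i to j (possibly empty when i = j).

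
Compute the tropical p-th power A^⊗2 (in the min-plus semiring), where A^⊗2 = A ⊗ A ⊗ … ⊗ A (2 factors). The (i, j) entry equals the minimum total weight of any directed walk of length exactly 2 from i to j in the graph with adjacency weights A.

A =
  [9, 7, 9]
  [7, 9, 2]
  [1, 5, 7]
A^⊗2 =
  [10, 14, 9]
  [3, 7, 9]
  [8, 8, 7]

Each entry (A^⊗2)_ij equals the minimum over all length-2 walks i = v_0 → v_1 → … → v_2 = j of Σ_t A[v_t][v_{t+1}]. For example, for (i, j) = (0, 2) we minimise over 3 possible intermediate vertex sequences; the minimum is 9, attained along the walk 0 → 1 → 2.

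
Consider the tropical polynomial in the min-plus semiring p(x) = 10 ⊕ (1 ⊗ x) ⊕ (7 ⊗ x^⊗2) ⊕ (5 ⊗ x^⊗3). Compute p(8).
p(8) = 9

A tropical monomial a ⊗ x^⊗i evaluates to a + i · x. Evaluating each term at x = 8:
  Term 0 contributes 10 + 0 · 8 = 10
  Term 1 contributes 1 + 1 · 8 = 9
  Term 2 contributes 7 + 2 · 8 = 23
  Term 3 contributes 5 + 3 · 8 = 29
p(8) = ⊕ of these = min[10, 9, 23, 29] = 9.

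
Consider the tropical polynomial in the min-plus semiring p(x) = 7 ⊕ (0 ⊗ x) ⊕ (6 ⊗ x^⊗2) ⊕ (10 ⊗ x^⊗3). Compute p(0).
p(0) = 0

A tropical monomial a ⊗ x^⊗i evaluates to a + i · x. Evaluating each term at x = 0:
  Term 0 contributes 7 + 0 · 0 = 7
  Term 1 contributes 0 + 1 · 0 = 0
  Term 2 contributes 6 + 2 · 0 = 6
  Term 3 contributes 10 + 3 · 0 = 10
p(0) = ⊕ of these = min[7, 0, 6, 10] = 0.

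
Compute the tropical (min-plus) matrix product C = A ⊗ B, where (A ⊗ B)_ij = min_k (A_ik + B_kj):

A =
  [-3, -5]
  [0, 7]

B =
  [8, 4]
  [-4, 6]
A ⊗ B =
  [-9, 1]
  [3, 4]

Apply the min-plus product entry-by-entry:
  C[0][0] = min over k of (A[0][0] + B[0][0] = -3 + 8 = 5, A[0][1] + B[1][0] = -5 + -4 = -9) = -9 (attained at k = 1)
  C[0][1] = min over k of (A[0][0] + B[0][1] = -3 + 4 = 1, A[0][1] + B[1][1] = -5 + 6 = 1) = 1 (attained at k = 0)
  C[1][0] = min over k of (A[1][0] + B[0][0] = 0 + 8 = 8, A[1][1] + B[1][0] = 7 + -4 = 3) = 3 (attained at k = 1)
  C[1][1] = min over k of (A[1][0] + B[0][1] = 0 + 4 = 4, A[1][1] + B[1][1] = 7 + 6 = 13) = 4 (attained at k = 0)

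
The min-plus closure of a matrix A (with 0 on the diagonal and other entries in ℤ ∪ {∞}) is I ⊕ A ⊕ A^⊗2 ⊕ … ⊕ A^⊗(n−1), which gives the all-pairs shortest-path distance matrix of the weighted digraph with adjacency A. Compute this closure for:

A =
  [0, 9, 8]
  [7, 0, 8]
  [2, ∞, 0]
Closure =
  [0, 9, 8]
  [7, 0, 8]
  [2, 11, 0]

This is the Floyd-Warshall all-pairs shortest-path computation. For each intermediate vertex k = 0, 1, …, 2, update dist[i][j] ← min(dist[i][j], dist[i][k] + dist[k][j]). The final matrix gives, for each (i, j), the minimum total weight of any directed path from i to j (possibly empty when i = j).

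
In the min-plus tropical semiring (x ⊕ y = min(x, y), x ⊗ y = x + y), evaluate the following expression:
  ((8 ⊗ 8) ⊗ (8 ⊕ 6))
((8 ⊗ 8) ⊗ (8 ⊕ 6)) = 22

Expand innermost to outermost. Recall ⊕ takes the minimum of its arguments and ⊗ takes their sum. Working out the expression ((8 ⊗ 8) ⊗ (8 ⊕ 6)) gives 22.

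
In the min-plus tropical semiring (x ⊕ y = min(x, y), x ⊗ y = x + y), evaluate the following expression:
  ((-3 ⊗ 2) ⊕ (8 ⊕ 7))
((-3 ⊗ 2) ⊕ (8 ⊕ 7)) = -1

Expand innermost to outermost. Recall ⊕ takes the minimum of its arguments and ⊗ takes their sum. Working out the expression ((-3 ⊗ 2) ⊕ (8 ⊕ 7)) gives -1.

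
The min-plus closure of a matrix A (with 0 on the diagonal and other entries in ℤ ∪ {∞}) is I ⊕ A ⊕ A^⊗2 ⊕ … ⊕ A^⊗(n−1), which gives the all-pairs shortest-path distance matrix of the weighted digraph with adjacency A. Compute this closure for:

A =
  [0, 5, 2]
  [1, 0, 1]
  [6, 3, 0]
Closure =
  [0, 5, 2]
  [1, 0, 1]
  [4, 3, 0]

This is the Floyd-Warshall all-pairs shortest-path computation. For each intermediate vertex k = 0, 1, …, 2, update dist[i][j] ← min(dist[i][j], dist[i][k] + dist[k][j]). The final matrix gives, for each (i, j), the minimum total weight of any directed path from i to j (possibly empty when i = j).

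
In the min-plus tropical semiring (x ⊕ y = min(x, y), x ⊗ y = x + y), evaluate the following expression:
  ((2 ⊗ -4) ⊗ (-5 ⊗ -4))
((2 ⊗ -4) ⊗ (-5 ⊗ -4)) = -11

Expand innermost to outermost. Recall ⊕ takes the minimum of its arguments and ⊗ takes their sum. Working out the expression ((2 ⊗ -4) ⊗ (-5 ⊗ -4)) gives -11.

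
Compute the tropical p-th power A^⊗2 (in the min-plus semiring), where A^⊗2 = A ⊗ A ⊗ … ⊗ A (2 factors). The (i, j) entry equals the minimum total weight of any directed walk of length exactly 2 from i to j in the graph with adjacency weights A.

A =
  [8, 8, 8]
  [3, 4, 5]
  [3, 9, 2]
A^⊗2 =
  [11, 12, 10]
  [7, 8, 7]
  [5, 11, 4]

Each entry (A^⊗2)_ij equals the minimum over all length-2 walks i = v_0 → v_1 → … → v_2 = j of Σ_t A[v_t][v_{t+1}]. For example, for (i, j) = (0, 2) we minimise over 3 possible intermediate vertex sequences; the minimum is 10, attained along the walk 0 → 2 → 2.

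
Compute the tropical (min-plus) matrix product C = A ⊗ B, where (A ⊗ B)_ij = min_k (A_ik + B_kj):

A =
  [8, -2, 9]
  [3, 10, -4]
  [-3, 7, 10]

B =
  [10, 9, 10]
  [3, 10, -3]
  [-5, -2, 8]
A ⊗ B =
  [1, 7, -5]
  [-9, -6, 4]
  [5, 6, 4]

Apply the min-plus product entry-by-entry:
  C[0][0] = min over k of (A[0][0] + B[0][0] = 8 + 10 = 18, A[0][1] + B[1][0] = -2 + 3 = 1, A[0][2] + B[2][0] = 9 + -5 = 4) = 1 (attained at k = 1)
  C[0][1] = min over k of (A[0][0] + B[0][1] = 8 + 9 = 17, A[0][1] + B[1][1] = -2 + 10 = 8, A[0][2] + B[2][1] = 9 + -2 = 7) = 7 (attained at k = 2)
  C[0][2] = min over k of (A[0][0] + B[0][2] = 8 + 10 = 18, A[0][1] + B[1][2] = -2 + -3 = -5, A[0][2] + B[2][2] = 9 + 8 = 17) = -5 (attained at k = 1)
  C[1][0] = min over k of (A[1][0] + B[0][0] = 3 + 10 = 13, A[1][1] + B[1][0] = 10 + 3 = 13, A[1][2] + B[2][0] = -4 + -5 = -9) = -9 (attained at k = 2)
  C[1][1] = min over k of (A[1][0] + B[0][1] = 3 + 9 = 12, A[1][1] + B[1][1] = 10 + 10 = 20, A[1][2] + B[2][1] = -4 + -2 = -6) = -6 (attained at k = 2)
  C[1][2] = min over k of (A[1][0] + B[0][2] = 3 + 10 = 13, A[1][1] + B[1][2] = 10 + -3 = 7, A[1][2] + B[2][2] = -4 + 8 = 4) = 4 (attained at k = 2)
  C[2][0] = min over k of (A[2][0] + B[0][0] = -3 + 10 = 7, A[2][1] + B[1][0] = 7 + 3 = 10, A[2][2] + B[2][0] = 10 + -5 = 5) = 5 (attained at k = 2)
  C[2][1] = min over k of (A[2][0] + B[0][1] = -3 + 9 = 6, A[2][1] + B[1][1] = 7 + 10 = 17, A[2][2] + B[2][1] = 10 + -2 = 8) = 6 (attained at k = 0)
  C[2][2] = min over k of (A[2][0] + B[0][2] = -3 + 10 = 7, A[2][1] + B[1][2] = 7 + -3 = 4, A[2][2] + B[2][2] = 10 + 8 = 18) = 4 (attained at k = 1)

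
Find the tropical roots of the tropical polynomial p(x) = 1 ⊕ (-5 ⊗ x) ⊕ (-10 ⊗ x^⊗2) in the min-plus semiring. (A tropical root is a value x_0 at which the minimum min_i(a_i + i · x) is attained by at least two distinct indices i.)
Roots: {5, 6}

Each tropical root is a break point of the lower envelope of the lines y = a_i + i · x (there are 3 lines, with slopes 0, 1, ..., 2). Only the lines that attain the minimum somewhere contribute to roots; other lines are dominated. Here the surviving (envelope) indices are i = 2, i = 1, i = 0.
Intersections between consecutive envelope lines give the roots: for adjacent envelope indices i < j the intersection is x = (a_i − a_j) / (j − i). Reading off the sorted break points: {5, 6}.
Verification: at each break x_0, at least two indices attain the minimum of min_i(a_i + i · x_0).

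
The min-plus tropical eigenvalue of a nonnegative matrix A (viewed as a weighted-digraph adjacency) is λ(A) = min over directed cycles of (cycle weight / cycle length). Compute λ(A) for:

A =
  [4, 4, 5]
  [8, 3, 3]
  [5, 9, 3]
λ(A) = 3

Enumerate directed cycles and compute their means (weight / length). Sample:
  cycle 0 → 0: weight = 4, length = 1, mean = 4/1 ≈ 4.000
  cycle 1 → 1: weight = 3, length = 1, mean = 3/1 ≈ 3.000
  cycle 2 → 2: weight = 3, length = 1, mean = 3/1 ≈ 3.000
  cycle 0 → 1 → 0: weight = 12, length = 2, mean = 12/2 ≈ 6.000
  cycle 0 → 2 → 0: weight = 10, length = 2, mean = 10/2 ≈ 5.000
  cycle 1 → 0 → 1: weight = 12, length = 2, mean = 12/2 ≈ 6.000
Minimum mean = 3.000, attained e.g. along the cycle 1 → 1 with weight 3 and length 1. So λ(A) = 3/1 = 3.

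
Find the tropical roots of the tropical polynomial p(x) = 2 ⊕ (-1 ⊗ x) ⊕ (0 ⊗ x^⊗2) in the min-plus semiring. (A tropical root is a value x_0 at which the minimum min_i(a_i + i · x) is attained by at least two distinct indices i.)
Roots: {-1, 3}

Each tropical root is a break point of the lower envelope of the lines y = a_i + i · x (there are 3 lines, with slopes 0, 1, ..., 2). Only the lines that attain the minimum somewhere contribute to roots; other lines are dominated. Here the surviving (envelope) indices are i = 2, i = 1, i = 0.
Intersections between consecutive envelope lines give the roots: for adjacent envelope indices i < j the intersection is x = (a_i − a_j) / (j − i). Reading off the sorted break points: {-1, 3}.
Verification: at each break x_0, at least two indices attain the minimum of min_i(a_i + i · x_0).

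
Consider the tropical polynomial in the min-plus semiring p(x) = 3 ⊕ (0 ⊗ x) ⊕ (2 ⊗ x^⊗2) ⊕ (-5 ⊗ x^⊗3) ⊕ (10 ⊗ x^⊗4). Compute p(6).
p(6) = 3

A tropical monomial a ⊗ x^⊗i evaluates to a + i · x. Evaluating each term at x = 6:
  Term 0 contributes 3 + 0 · 6 = 3
  Term 1 contributes 0 + 1 · 6 = 6
  Term 2 contributes 2 + 2 · 6 = 14
  Term 3 contributes -5 + 3 · 6 = 13
  Term 4 contributes 10 + 4 · 6 = 34
p(6) = ⊕ of these = min[3, 6, 14, 13, 34] = 3.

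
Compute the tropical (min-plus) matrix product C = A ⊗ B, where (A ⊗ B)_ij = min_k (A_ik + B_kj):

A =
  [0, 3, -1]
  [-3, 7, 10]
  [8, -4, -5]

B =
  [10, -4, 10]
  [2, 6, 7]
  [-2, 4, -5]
A ⊗ B =
  [-3, -4, -6]
  [7, -7, 5]
  [-7, -1, -10]

Apply the min-plus product entry-by-entry:
  C[0][0] = min over k of (A[0][0] + B[0][0] = 0 + 10 = 10, A[0][1] + B[1][0] = 3 + 2 = 5, A[0][2] + B[2][0] = -1 + -2 = -3) = -3 (attained at k = 2)
  C[0][1] = min over k of (A[0][0] + B[0][1] = 0 + -4 = -4, A[0][1] + B[1][1] = 3 + 6 = 9, A[0][2] + B[2][1] = -1 + 4 = 3) = -4 (attained at k = 0)
  C[0][2] = min over k of (A[0][0] + B[0][2] = 0 + 10 = 10, A[0][1] + B[1][2] = 3 + 7 = 10, A[0][2] + B[2][2] = -1 + -5 = -6) = -6 (attained at k = 2)
  C[1][0] = min over k of (A[1][0] + B[0][0] = -3 + 10 = 7, A[1][1] + B[1][0] = 7 + 2 = 9, A[1][2] + B[2][0] = 10 + -2 = 8) = 7 (attained at k = 0)
  C[1][1] = min over k of (A[1][0] + B[0][1] = -3 + -4 = -7, A[1][1] + B[1][1] = 7 + 6 = 13, A[1][2] + B[2][1] = 10 + 4 = 14) = -7 (attained at k = 0)
  C[1][2] = min over k of (A[1][0] + B[0][2] = -3 + 10 = 7, A[1][1] + B[1][2] = 7 + 7 = 14, A[1][2] + B[2][2] = 10 + -5 = 5) = 5 (attained at k = 2)
  C[2][0] = min over k of (A[2][0] + B[0][0] = 8 + 10 = 18, A[2][1] + B[1][0] = -4 + 2 = -2, A[2][2] + B[2][0] = -5 + -2 = -7) = -7 (attained at k = 2)
  C[2][1] = min over k of (A[2][0] + B[0][1] = 8 + -4 = 4, A[2][1] + B[1][1] = -4 + 6 = 2, A[2][2] + B[2][1] = -5 + 4 = -1) = -1 (attained at k = 2)
  C[2][2] = min over k of (A[2][0] + B[0][2] = 8 + 10 = 18, A[2][1] + B[1][2] = -4 + 7 = 3, A[2][2] + B[2][2] = -5 + -5 = -10) = -10 (attained at k = 2)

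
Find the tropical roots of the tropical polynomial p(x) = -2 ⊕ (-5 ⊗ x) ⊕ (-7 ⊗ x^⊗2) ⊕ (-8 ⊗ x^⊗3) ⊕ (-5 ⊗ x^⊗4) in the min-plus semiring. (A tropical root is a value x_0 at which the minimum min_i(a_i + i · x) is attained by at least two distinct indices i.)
Roots: {-3, 1, 2, 3}

Each tropical root is a break point of the lower envelope of the lines y = a_i + i · x (there are 5 lines, with slopes 0, 1, ..., 4). Only the lines that attain the minimum somewhere contribute to roots; other lines are dominated. Here the surviving (envelope) indices are i = 4, i = 3, i = 2, i = 1, i = 0.
Intersections between consecutive envelope lines give the roots: for adjacent envelope indices i < j the intersection is x = (a_i − a_j) / (j − i). Reading off the sorted break points: {-3, 1, 2, 3}.
Verification: at each break x_0, at least two indices attain the minimum of min_i(a_i + i · x_0).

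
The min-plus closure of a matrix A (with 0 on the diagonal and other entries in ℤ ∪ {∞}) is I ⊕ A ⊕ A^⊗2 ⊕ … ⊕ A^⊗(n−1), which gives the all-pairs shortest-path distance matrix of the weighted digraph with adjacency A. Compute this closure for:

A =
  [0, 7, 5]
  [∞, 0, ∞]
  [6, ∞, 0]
Closure =
  [0, 7, 5]
  [∞, 0, ∞]
  [6, 13, 0]

This is the Floyd-Warshall all-pairs shortest-path computation. For each intermediate vertex k = 0, 1, …, 2, update dist[i][j] ← min(dist[i][j], dist[i][k] + dist[k][j]). The final matrix gives, for each (i, j), the minimum total weight of any directed path from i to j (possibly empty when i = j).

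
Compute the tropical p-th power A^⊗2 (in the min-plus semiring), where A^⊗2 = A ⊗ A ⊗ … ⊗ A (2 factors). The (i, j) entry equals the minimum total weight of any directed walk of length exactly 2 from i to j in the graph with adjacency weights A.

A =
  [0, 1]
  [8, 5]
A^⊗2 =
  [0, 1]
  [8, 9]

Each entry (A^⊗2)_ij equals the minimum over all length-2 walks i = v_0 → v_1 → … → v_2 = j of Σ_t A[v_t][v_{t+1}]. For example, for (i, j) = (0, 1) we minimise over 2 possible intermediate vertex sequences; the minimum is 1, attained along the walk 0 → 0 → 1.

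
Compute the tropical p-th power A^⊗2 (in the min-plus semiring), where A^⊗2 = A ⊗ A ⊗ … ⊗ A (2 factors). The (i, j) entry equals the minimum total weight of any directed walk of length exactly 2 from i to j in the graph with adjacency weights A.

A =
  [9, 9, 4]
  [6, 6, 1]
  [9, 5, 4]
A^⊗2 =
  [13, 9, 8]
  [10, 6, 5]
  [11, 9, 6]

Each entry (A^⊗2)_ij equals the minimum over all length-2 walks i = v_0 → v_1 → … → v_2 = j of Σ_t A[v_t][v_{t+1}]. For example, for (i, j) = (0, 2) we minimise over 3 possible intermediate vertex sequences; the minimum is 8, attained along the walk 0 → 2 → 2.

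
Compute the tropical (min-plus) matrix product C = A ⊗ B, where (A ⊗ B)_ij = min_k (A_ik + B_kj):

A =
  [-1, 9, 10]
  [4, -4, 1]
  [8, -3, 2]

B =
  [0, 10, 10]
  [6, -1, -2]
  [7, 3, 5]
A ⊗ B =
  [-1, 8, 7]
  [2, -5, -6]
  [3, -4, -5]

Apply the min-plus product entry-by-entry:
  C[0][0] = min over k of (A[0][0] + B[0][0] = -1 + 0 = -1, A[0][1] + B[1][0] = 9 + 6 = 15, A[0][2] + B[2][0] = 10 + 7 = 17) = -1 (attained at k = 0)
  C[0][1] = min over k of (A[0][0] + B[0][1] = -1 + 10 = 9, A[0][1] + B[1][1] = 9 + -1 = 8, A[0][2] + B[2][1] = 10 + 3 = 13) = 8 (attained at k = 1)
  C[0][2] = min over k of (A[0][0] + B[0][2] = -1 + 10 = 9, A[0][1] + B[1][2] = 9 + -2 = 7, A[0][2] + B[2][2] = 10 + 5 = 15) = 7 (attained at k = 1)
  C[1][0] = min over k of (A[1][0] + B[0][0] = 4 + 0 = 4, A[1][1] + B[1][0] = -4 + 6 = 2, A[1][2] + B[2][0] = 1 + 7 = 8) = 2 (attained at k = 1)
  C[1][1] = min over k of (A[1][0] + B[0][1] = 4 + 10 = 14, A[1][1] + B[1][1] = -4 + -1 = -5, A[1][2] + B[2][1] = 1 + 3 = 4) = -5 (attained at k = 1)
  C[1][2] = min over k of (A[1][0] + B[0][2] = 4 + 10 = 14, A[1][1] + B[1][2] = -4 + -2 = -6, A[1][2] + B[2][2] = 1 + 5 = 6) = -6 (attained at k = 1)
  C[2][0] = min over k of (A[2][0] + B[0][0] = 8 + 0 = 8, A[2][1] + B[1][0] = -3 + 6 = 3, A[2][2] + B[2][0] = 2 + 7 = 9) = 3 (attained at k = 1)
  C[2][1] = min over k of (A[2][0] + B[0][1] = 8 + 10 = 18, A[2][1] + B[1][1] = -3 + -1 = -4, A[2][2] + B[2][1] = 2 + 3 = 5) = -4 (attained at k = 1)
  C[2][2] = min over k of (A[2][0] + B[0][2] = 8 + 10 = 18, A[2][1] + B[1][2] = -3 + -2 = -5, A[2][2] + B[2][2] = 2 + 5 = 7) = -5 (attained at k = 1)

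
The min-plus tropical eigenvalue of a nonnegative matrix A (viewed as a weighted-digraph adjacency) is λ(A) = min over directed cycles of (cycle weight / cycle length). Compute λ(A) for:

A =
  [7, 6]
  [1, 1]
λ(A) = 1

Enumerate directed cycles and compute their means (weight / length). Sample:
  cycle 0 → 0: weight = 7, length = 1, mean = 7/1 ≈ 7.000
  cycle 1 → 1: weight = 1, length = 1, mean = 1/1 ≈ 1.000
  cycle 0 → 1 → 0: weight = 7, length = 2, mean = 7/2 ≈ 3.500
  cycle 1 → 0 → 1: weight = 7, length = 2, mean = 7/2 ≈ 3.500
Minimum mean = 1.000, attained e.g. along the cycle 1 → 1 with weight 1 and length 1. So λ(A) = 1/1 = 1.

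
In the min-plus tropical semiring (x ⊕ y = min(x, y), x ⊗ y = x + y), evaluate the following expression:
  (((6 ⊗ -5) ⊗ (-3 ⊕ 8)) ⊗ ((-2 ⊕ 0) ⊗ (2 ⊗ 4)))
(((6 ⊗ -5) ⊗ (-3 ⊕ 8)) ⊗ ((-2 ⊕ 0) ⊗ (2 ⊗ 4))) = 2

Expand innermost to outermost. Recall ⊕ takes the minimum of its arguments and ⊗ takes their sum. Working out the expression (((6 ⊗ -5) ⊗ (-3 ⊕ 8)) ⊗ ((-2 ⊕ 0) ⊗ (2 ⊗ 4))) gives 2.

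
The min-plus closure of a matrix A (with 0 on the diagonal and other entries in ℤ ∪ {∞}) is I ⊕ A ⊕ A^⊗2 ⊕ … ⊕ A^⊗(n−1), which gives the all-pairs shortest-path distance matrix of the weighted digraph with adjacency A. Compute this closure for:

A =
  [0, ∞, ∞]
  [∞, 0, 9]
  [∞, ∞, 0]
Closure =
  [0, ∞, ∞]
  [∞, 0, 9]
  [∞, ∞, 0]

This is the Floyd-Warshall all-pairs shortest-path computation. For each intermediate vertex k = 0, 1, …, 2, update dist[i][j] ← min(dist[i][j], dist[i][k] + dist[k][j]). The final matrix gives, for each (i, j), the minimum total weight of any directed path from i to j (possibly empty when i = j).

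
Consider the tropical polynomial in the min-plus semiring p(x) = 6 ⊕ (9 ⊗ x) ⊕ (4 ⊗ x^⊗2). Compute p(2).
p(2) = 6

A tropical monomial a ⊗ x^⊗i evaluates to a + i · x. Evaluating each term at x = 2:
  Term 0 contributes 6 + 0 · 2 = 6
  Term 1 contributes 9 + 1 · 2 = 11
  Term 2 contributes 4 + 2 · 2 = 8
p(2) = ⊕ of these = min[6, 11, 8] = 6.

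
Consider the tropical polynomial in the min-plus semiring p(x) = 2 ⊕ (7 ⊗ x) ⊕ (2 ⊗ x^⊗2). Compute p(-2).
p(-2) = -2

A tropical monomial a ⊗ x^⊗i evaluates to a + i · x. Evaluating each term at x = -2:
  Term 0 contributes 2 + 0 · -2 = 2
  Term 1 contributes 7 + 1 · -2 = 5
  Term 2 contributes 2 + 2 · -2 = -2
p(-2) = ⊕ of these = min[2, 5, -2] = -2.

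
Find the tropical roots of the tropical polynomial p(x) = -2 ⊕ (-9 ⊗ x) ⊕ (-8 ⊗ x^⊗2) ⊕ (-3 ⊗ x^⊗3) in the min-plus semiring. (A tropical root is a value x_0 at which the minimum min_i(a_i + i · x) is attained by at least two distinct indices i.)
Roots: {-5, -1, 7}

Each tropical root is a break point of the lower envelope of the lines y = a_i + i · x (there are 4 lines, with slopes 0, 1, ..., 3). Only the lines that attain the minimum somewhere contribute to roots; other lines are dominated. Here the surviving (envelope) indices are i = 3, i = 2, i = 1, i = 0.
Intersections between consecutive envelope lines give the roots: for adjacent envelope indices i < j the intersection is x = (a_i − a_j) / (j − i). Reading off the sorted break points: {-5, -1, 7}.
Verification: at each break x_0, at least two indices attain the minimum of min_i(a_i + i · x_0).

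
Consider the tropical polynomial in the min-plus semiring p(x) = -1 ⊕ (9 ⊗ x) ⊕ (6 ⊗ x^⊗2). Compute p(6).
p(6) = -1

A tropical monomial a ⊗ x^⊗i evaluates to a + i · x. Evaluating each term at x = 6:
  Term 0 contributes -1 + 0 · 6 = -1
  Term 1 contributes 9 + 1 · 6 = 15
  Term 2 contributes 6 + 2 · 6 = 18
p(6) = ⊕ of these = min[-1, 15, 18] = -1.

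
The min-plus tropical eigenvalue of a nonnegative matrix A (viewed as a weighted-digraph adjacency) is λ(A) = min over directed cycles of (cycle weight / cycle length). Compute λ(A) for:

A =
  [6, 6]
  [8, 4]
λ(A) = 4

Enumerate directed cycles and compute their means (weight / length). Sample:
  cycle 0 → 0: weight = 6, length = 1, mean = 6/1 ≈ 6.000
  cycle 1 → 1: weight = 4, length = 1, mean = 4/1 ≈ 4.000
  cycle 0 → 1 → 0: weight = 14, length = 2, mean = 14/2 ≈ 7.000
  cycle 1 → 0 → 1: weight = 14, length = 2, mean = 14/2 ≈ 7.000
Minimum mean = 4.000, attained e.g. along the cycle 1 → 1 with weight 4 and length 1. So λ(A) = 4/1 = 4.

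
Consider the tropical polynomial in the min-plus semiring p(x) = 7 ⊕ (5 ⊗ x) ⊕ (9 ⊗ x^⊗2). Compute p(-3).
p(-3) = 2

A tropical monomial a ⊗ x^⊗i evaluates to a + i · x. Evaluating each term at x = -3:
  Term 0 contributes 7 + 0 · -3 = 7
  Term 1 contributes 5 + 1 · -3 = 2
  Term 2 contributes 9 + 2 · -3 = 3
p(-3) = ⊕ of these = min[7, 2, 3] = 2.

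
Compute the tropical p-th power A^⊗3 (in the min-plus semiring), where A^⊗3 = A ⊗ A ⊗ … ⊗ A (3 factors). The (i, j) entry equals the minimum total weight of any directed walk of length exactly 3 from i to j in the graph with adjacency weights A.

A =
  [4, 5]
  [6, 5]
A^⊗3 =
  [12, 13]
  [14, 15]

Each entry (A^⊗3)_ij equals the minimum over all length-3 walks i = v_0 → v_1 → … → v_3 = j of Σ_t A[v_t][v_{t+1}]. For example, for (i, j) = (0, 1) we minimise over 4 possible intermediate vertex sequences; the minimum is 13, attained along the walk 0 → 0 → 0 → 1.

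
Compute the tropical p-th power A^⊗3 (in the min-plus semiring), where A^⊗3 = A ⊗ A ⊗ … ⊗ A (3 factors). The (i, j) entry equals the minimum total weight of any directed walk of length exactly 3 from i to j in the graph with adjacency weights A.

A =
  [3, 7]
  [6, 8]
A^⊗3 =
  [9, 13]
  [12, 16]

Each entry (A^⊗3)_ij equals the minimum over all length-3 walks i = v_0 → v_1 → … → v_3 = j of Σ_t A[v_t][v_{t+1}]. For example, for (i, j) = (0, 1) we minimise over 4 possible intermediate vertex sequences; the minimum is 13, attained along the walk 0 → 0 → 0 → 1.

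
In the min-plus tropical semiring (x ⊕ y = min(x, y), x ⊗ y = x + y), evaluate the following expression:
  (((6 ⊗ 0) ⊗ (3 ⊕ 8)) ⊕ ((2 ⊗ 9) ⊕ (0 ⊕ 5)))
(((6 ⊗ 0) ⊗ (3 ⊕ 8)) ⊕ ((2 ⊗ 9) ⊕ (0 ⊕ 5))) = 0

Expand innermost to outermost. Recall ⊕ takes the minimum of its arguments and ⊗ takes their sum. Working out the expression (((6 ⊗ 0) ⊗ (3 ⊕ 8)) ⊕ ((2 ⊗ 9) ⊕ (0 ⊕ 5))) gives 0.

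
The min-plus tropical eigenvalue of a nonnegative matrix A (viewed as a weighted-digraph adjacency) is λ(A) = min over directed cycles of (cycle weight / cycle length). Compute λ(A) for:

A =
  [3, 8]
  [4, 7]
λ(A) = 3

Enumerate directed cycles and compute their means (weight / length). Sample:
  cycle 0 → 0: weight = 3, length = 1, mean = 3/1 ≈ 3.000
  cycle 1 → 1: weight = 7, length = 1, mean = 7/1 ≈ 7.000
  cycle 0 → 1 → 0: weight = 12, length = 2, mean = 12/2 ≈ 6.000
  cycle 1 → 0 → 1: weight = 12, length = 2, mean = 12/2 ≈ 6.000
Minimum mean = 3.000, attained e.g. along the cycle 0 → 0 with weight 3 and length 1. So λ(A) = 3/1 = 3.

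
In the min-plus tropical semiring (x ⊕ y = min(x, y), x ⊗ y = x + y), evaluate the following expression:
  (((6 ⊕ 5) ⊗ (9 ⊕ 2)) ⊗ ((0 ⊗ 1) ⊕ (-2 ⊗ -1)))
(((6 ⊕ 5) ⊗ (9 ⊕ 2)) ⊗ ((0 ⊗ 1) ⊕ (-2 ⊗ -1))) = 4

Expand innermost to outermost. Recall ⊕ takes the minimum of its arguments and ⊗ takes their sum. Working out the expression (((6 ⊕ 5) ⊗ (9 ⊕ 2)) ⊗ ((0 ⊗ 1) ⊕ (-2 ⊗ -1))) gives 4.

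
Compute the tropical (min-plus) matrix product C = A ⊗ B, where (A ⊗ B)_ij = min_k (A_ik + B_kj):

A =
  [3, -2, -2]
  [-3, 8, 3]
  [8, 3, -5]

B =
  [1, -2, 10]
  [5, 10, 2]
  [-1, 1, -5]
A ⊗ B =
  [-3, -1, -7]
  [-2, -5, -2]
  [-6, -4, -10]

Apply the min-plus product entry-by-entry:
  C[0][0] = min over k of (A[0][0] + B[0][0] = 3 + 1 = 4, A[0][1] + B[1][0] = -2 + 5 = 3, A[0][2] + B[2][0] = -2 + -1 = -3) = -3 (attained at k = 2)
  C[0][1] = min over k of (A[0][0] + B[0][1] = 3 + -2 = 1, A[0][1] + B[1][1] = -2 + 10 = 8, A[0][2] + B[2][1] = -2 + 1 = -1) = -1 (attained at k = 2)
  C[0][2] = min over k of (A[0][0] + B[0][2] = 3 + 10 = 13, A[0][1] + B[1][2] = -2 + 2 = 0, A[0][2] + B[2][2] = -2 + -5 = -7) = -7 (attained at k = 2)
  C[1][0] = min over k of (A[1][0] + B[0][0] = -3 + 1 = -2, A[1][1] + B[1][0] = 8 + 5 = 13, A[1][2] + B[2][0] = 3 + -1 = 2) = -2 (attained at k = 0)
  C[1][1] = min over k of (A[1][0] + B[0][1] = -3 + -2 = -5, A[1][1] + B[1][1] = 8 + 10 = 18, A[1][2] + B[2][1] = 3 + 1 = 4) = -5 (attained at k = 0)
  C[1][2] = min over k of (A[1][0] + B[0][2] = -3 + 10 = 7, A[1][1] + B[1][2] = 8 + 2 = 10, A[1][2] + B[2][2] = 3 + -5 = -2) = -2 (attained at k = 2)
  C[2][0] = min over k of (A[2][0] + B[0][0] = 8 + 1 = 9, A[2][1] + B[1][0] = 3 + 5 = 8, A[2][2] + B[2][0] = -5 + -1 = -6) = -6 (attained at k = 2)
  C[2][1] = min over k of (A[2][0] + B[0][1] = 8 + -2 = 6, A[2][1] + B[1][1] = 3 + 10 = 13, A[2][2] + B[2][1] = -5 + 1 = -4) = -4 (attained at k = 2)
  C[2][2] = min over k of (A[2][0] + B[0][2] = 8 + 10 = 18, A[2][1] + B[1][2] = 3 + 2 = 5, A[2][2] + B[2][2] = -5 + -5 = -10) = -10 (attained at k = 2)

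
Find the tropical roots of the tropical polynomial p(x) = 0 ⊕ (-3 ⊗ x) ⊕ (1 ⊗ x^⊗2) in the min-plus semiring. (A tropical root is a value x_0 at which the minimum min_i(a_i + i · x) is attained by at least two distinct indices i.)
Roots: {-4, 3}

Each tropical root is a break point of the lower envelope of the lines y = a_i + i · x (there are 3 lines, with slopes 0, 1, ..., 2). Only the lines that attain the minimum somewhere contribute to roots; other lines are dominated. Here the surviving (envelope) indices are i = 2, i = 1, i = 0.
Intersections between consecutive envelope lines give the roots: for adjacent envelope indices i < j the intersection is x = (a_i − a_j) / (j − i). Reading off the sorted break points: {-4, 3}.
Verification: at each break x_0, at least two indices attain the minimum of min_i(a_i + i · x_0).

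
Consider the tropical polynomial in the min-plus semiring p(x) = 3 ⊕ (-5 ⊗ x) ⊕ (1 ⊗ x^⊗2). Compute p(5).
p(5) = 0

A tropical monomial a ⊗ x^⊗i evaluates to a + i · x. Evaluating each term at x = 5:
  Term 0 contributes 3 + 0 · 5 = 3
  Term 1 contributes -5 + 1 · 5 = 0
  Term 2 contributes 1 + 2 · 5 = 11
p(5) = ⊕ of these = min[3, 0, 11] = 0.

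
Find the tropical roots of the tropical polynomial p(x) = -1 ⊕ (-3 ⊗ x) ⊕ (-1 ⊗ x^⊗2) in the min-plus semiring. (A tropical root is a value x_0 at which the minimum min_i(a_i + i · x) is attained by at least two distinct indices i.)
Roots: {-2, 2}

Each tropical root is a break point of the lower envelope of the lines y = a_i + i · x (there are 3 lines, with slopes 0, 1, ..., 2). Only the lines that attain the minimum somewhere contribute to roots; other lines are dominated. Here the surviving (envelope) indices are i = 2, i = 1, i = 0.
Intersections between consecutive envelope lines give the roots: for adjacent envelope indices i < j the intersection is x = (a_i − a_j) / (j − i). Reading off the sorted break points: {-2, 2}.
Verification: at each break x_0, at least two indices attain the minimum of min_i(a_i + i · x_0).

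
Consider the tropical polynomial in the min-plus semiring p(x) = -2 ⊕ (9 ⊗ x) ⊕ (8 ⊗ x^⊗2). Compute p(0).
p(0) = -2

A tropical monomial a ⊗ x^⊗i evaluates to a + i · x. Evaluating each term at x = 0:
  Term 0 contributes -2 + 0 · 0 = -2
  Term 1 contributes 9 + 1 · 0 = 9
  Term 2 contributes 8 + 2 · 0 = 8
p(0) = ⊕ of these = min[-2, 9, 8] = -2.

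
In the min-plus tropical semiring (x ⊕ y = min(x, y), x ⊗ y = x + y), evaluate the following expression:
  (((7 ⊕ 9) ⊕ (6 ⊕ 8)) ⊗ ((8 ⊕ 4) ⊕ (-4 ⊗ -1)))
(((7 ⊕ 9) ⊕ (6 ⊕ 8)) ⊗ ((8 ⊕ 4) ⊕ (-4 ⊗ -1))) = 1

Expand innermost to outermost. Recall ⊕ takes the minimum of its arguments and ⊗ takes their sum. Working out the expression (((7 ⊕ 9) ⊕ (6 ⊕ 8)) ⊗ ((8 ⊕ 4) ⊕ (-4 ⊗ -1))) gives 1.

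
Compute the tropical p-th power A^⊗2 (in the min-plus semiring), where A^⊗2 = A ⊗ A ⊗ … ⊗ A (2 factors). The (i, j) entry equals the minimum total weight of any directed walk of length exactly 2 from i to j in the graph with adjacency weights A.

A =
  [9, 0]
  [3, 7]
A^⊗2 =
  [3, 7]
  [10, 3]

Each entry (A^⊗2)_ij equals the minimum over all length-2 walks i = v_0 → v_1 → … → v_2 = j of Σ_t A[v_t][v_{t+1}]. For example, for (i, j) = (0, 1) we minimise over 2 possible intermediate vertex sequences; the minimum is 7, attained along the walk 0 → 1 → 1.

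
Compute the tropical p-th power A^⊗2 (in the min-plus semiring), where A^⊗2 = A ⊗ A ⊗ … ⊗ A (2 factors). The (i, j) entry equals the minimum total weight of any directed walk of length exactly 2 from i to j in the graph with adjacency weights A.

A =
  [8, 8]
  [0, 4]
A^⊗2 =
  [8, 12]
  [4, 8]

Each entry (A^⊗2)_ij equals the minimum over all length-2 walks i = v_0 → v_1 → … → v_2 = j of Σ_t A[v_t][v_{t+1}]. For example, for (i, j) = (0, 1) we minimise over 2 possible intermediate vertex sequences; the minimum is 12, attained along the walk 0 → 1 → 1.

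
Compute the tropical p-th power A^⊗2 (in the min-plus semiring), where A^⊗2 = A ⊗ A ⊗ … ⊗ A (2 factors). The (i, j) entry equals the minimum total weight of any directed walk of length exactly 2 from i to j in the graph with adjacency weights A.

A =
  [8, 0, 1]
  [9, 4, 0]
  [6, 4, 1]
A^⊗2 =
  [7, 4, 0]
  [6, 4, 1]
  [7, 5, 2]

Each entry (A^⊗2)_ij equals the minimum over all length-2 walks i = v_0 → v_1 → … → v_2 = j of Σ_t A[v_t][v_{t+1}]. For example, for (i, j) = (0, 2) we minimise over 3 possible intermediate vertex sequences; the minimum is 0, attained along the walk 0 → 1 → 2.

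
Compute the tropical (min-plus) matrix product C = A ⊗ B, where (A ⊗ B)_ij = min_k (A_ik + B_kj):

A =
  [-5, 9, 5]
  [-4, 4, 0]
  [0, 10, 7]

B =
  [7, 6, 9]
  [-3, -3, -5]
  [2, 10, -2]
A ⊗ B =
  [2, 1, 3]
  [1, 1, -2]
  [7, 6, 5]

Apply the min-plus product entry-by-entry:
  C[0][0] = min over k of (A[0][0] + B[0][0] = -5 + 7 = 2, A[0][1] + B[1][0] = 9 + -3 = 6, A[0][2] + B[2][0] = 5 + 2 = 7) = 2 (attained at k = 0)
  C[0][1] = min over k of (A[0][0] + B[0][1] = -5 + 6 = 1, A[0][1] + B[1][1] = 9 + -3 = 6, A[0][2] + B[2][1] = 5 + 10 = 15) = 1 (attained at k = 0)
  C[0][2] = min over k of (A[0][0] + B[0][2] = -5 + 9 = 4, A[0][1] + B[1][2] = 9 + -5 = 4, A[0][2] + B[2][2] = 5 + -2 = 3) = 3 (attained at k = 2)
  C[1][0] = min over k of (A[1][0] + B[0][0] = -4 + 7 = 3, A[1][1] + B[1][0] = 4 + -3 = 1, A[1][2] + B[2][0] = 0 + 2 = 2) = 1 (attained at k = 1)
  C[1][1] = min over k of (A[1][0] + B[0][1] = -4 + 6 = 2, A[1][1] + B[1][1] = 4 + -3 = 1, A[1][2] + B[2][1] = 0 + 10 = 10) = 1 (attained at k = 1)
  C[1][2] = min over k of (A[1][0] + B[0][2] = -4 + 9 = 5, A[1][1] + B[1][2] = 4 + -5 = -1, A[1][2] + B[2][2] = 0 + -2 = -2) = -2 (attained at k = 2)
  C[2][0] = min over k of (A[2][0] + B[0][0] = 0 + 7 = 7, A[2][1] + B[1][0] = 10 + -3 = 7, A[2][2] + B[2][0] = 7 + 2 = 9) = 7 (attained at k = 0)
  C[2][1] = min over k of (A[2][0] + B[0][1] = 0 + 6 = 6, A[2][1] + B[1][1] = 10 + -3 = 7, A[2][2] + B[2][1] = 7 + 10 = 17) = 6 (attained at k = 0)
  C[2][2] = min over k of (A[2][0] + B[0][2] = 0 + 9 = 9, A[2][1] + B[1][2] = 10 + -5 = 5, A[2][2] + B[2][2] = 7 + -2 = 5) = 5 (attained at k = 1)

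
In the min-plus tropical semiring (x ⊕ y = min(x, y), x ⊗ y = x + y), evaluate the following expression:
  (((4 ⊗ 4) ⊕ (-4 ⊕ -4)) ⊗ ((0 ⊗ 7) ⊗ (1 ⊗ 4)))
(((4 ⊗ 4) ⊕ (-4 ⊕ -4)) ⊗ ((0 ⊗ 7) ⊗ (1 ⊗ 4))) = 8

Expand innermost to outermost. Recall ⊕ takes the minimum of its arguments and ⊗ takes their sum. Working out the expression (((4 ⊗ 4) ⊕ (-4 ⊕ -4)) ⊗ ((0 ⊗ 7) ⊗ (1 ⊗ 4))) gives 8.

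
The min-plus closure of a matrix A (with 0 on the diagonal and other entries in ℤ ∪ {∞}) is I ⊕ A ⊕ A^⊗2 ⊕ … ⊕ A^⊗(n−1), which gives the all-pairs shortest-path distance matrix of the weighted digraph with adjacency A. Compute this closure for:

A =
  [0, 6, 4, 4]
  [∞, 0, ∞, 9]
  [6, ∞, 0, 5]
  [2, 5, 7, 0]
Closure =
  [0, 6, 4, 4]
  [11, 0, 15, 9]
  [6, 10, 0, 5]
  [2, 5, 6, 0]

This is the Floyd-Warshall all-pairs shortest-path computation. For each intermediate vertex k = 0, 1, …, 3, update dist[i][j] ← min(dist[i][j], dist[i][k] + dist[k][j]). The final matrix gives, for each (i, j), the minimum total weight of any directed path from i to j (possibly empty when i = j).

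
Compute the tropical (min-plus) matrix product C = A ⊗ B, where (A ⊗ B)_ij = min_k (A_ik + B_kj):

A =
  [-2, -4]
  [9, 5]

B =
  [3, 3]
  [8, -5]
A ⊗ B =
  [1, -9]
  [12, 0]

Apply the min-plus product entry-by-entry:
  C[0][0] = min over k of (A[0][0] + B[0][0] = -2 + 3 = 1, A[0][1] + B[1][0] = -4 + 8 = 4) = 1 (attained at k = 0)
  C[0][1] = min over k of (A[0][0] + B[0][1] = -2 + 3 = 1, A[0][1] + B[1][1] = -4 + -5 = -9) = -9 (attained at k = 1)
  C[1][0] = min over k of (A[1][0] + B[0][0] = 9 + 3 = 12, A[1][1] + B[1][0] = 5 + 8 = 13) = 12 (attained at k = 0)
  C[1][1] = min over k of (A[1][0] + B[0][1] = 9 + 3 = 12, A[1][1] + B[1][1] = 5 + -5 = 0) = 0 (attained at k = 1)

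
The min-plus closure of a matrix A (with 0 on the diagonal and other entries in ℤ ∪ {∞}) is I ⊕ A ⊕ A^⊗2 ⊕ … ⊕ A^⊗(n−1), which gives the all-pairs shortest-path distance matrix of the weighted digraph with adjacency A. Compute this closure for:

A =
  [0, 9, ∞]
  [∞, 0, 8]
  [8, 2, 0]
Closure =
  [0, 9, 17]
  [16, 0, 8]
  [8, 2, 0]

This is the Floyd-Warshall all-pairs shortest-path computation. For each intermediate vertex k = 0, 1, …, 2, update dist[i][j] ← min(dist[i][j], dist[i][k] + dist[k][j]). The final matrix gives, for each (i, j), the minimum total weight of any directed path from i to j (possibly empty when i = j).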